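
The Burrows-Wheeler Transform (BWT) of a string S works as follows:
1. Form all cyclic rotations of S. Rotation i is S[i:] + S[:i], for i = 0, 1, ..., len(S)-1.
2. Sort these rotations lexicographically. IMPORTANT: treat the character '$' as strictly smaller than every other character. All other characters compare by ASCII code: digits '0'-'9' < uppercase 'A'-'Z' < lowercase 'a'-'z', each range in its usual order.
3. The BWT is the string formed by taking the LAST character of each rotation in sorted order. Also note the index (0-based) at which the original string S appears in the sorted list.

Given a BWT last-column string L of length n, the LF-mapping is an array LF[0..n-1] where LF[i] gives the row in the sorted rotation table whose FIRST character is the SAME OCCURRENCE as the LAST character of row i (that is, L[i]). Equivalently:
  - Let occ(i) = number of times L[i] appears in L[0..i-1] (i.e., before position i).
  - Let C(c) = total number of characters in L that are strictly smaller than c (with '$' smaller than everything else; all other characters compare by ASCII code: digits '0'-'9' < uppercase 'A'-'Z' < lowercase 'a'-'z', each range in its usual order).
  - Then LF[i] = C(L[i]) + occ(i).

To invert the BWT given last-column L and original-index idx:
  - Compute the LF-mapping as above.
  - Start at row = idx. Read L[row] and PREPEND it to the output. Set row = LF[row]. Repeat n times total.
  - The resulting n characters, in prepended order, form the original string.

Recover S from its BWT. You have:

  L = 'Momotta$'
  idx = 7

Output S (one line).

LF mapping: 1 4 3 5 6 7 2 0
Walk LF starting at row 7, prepending L[row]:
  step 1: row=7, L[7]='$', prepend. Next row=LF[7]=0
  step 2: row=0, L[0]='M', prepend. Next row=LF[0]=1
  step 3: row=1, L[1]='o', prepend. Next row=LF[1]=4
  step 4: row=4, L[4]='t', prepend. Next row=LF[4]=6
  step 5: row=6, L[6]='a', prepend. Next row=LF[6]=2
  step 6: row=2, L[2]='m', prepend. Next row=LF[2]=3
  step 7: row=3, L[3]='o', prepend. Next row=LF[3]=5
  step 8: row=5, L[5]='t', prepend. Next row=LF[5]=7
Reversed output: tomatoM$

Answer: tomatoM$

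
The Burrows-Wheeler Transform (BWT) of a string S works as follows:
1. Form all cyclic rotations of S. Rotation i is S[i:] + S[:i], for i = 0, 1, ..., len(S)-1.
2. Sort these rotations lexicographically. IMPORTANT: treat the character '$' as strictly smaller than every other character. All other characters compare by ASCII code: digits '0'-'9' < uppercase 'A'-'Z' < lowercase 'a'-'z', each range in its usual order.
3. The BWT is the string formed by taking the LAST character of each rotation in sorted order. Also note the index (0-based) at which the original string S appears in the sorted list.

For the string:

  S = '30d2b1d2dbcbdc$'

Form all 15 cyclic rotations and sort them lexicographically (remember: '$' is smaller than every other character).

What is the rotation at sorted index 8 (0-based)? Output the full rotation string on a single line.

All 15 rotations (rotation i = S[i:]+S[:i]):
  rot[0] = 30d2b1d2dbcbdc$
  rot[1] = 0d2b1d2dbcbdc$3
  rot[2] = d2b1d2dbcbdc$30
  rot[3] = 2b1d2dbcbdc$30d
  rot[4] = b1d2dbcbdc$30d2
  rot[5] = 1d2dbcbdc$30d2b
  rot[6] = d2dbcbdc$30d2b1
  rot[7] = 2dbcbdc$30d2b1d
  rot[8] = dbcbdc$30d2b1d2
  rot[9] = bcbdc$30d2b1d2d
  rot[10] = cbdc$30d2b1d2db
  rot[11] = bdc$30d2b1d2dbc
  rot[12] = dc$30d2b1d2dbcb
  rot[13] = c$30d2b1d2dbcbd
  rot[14] = $30d2b1d2dbcbdc
Sorted (with $ < everything):
  sorted[0] = $30d2b1d2dbcbdc
  sorted[1] = 0d2b1d2dbcbdc$3
  sorted[2] = 1d2dbcbdc$30d2b
  sorted[3] = 2b1d2dbcbdc$30d
  sorted[4] = 2dbcbdc$30d2b1d
  sorted[5] = 30d2b1d2dbcbdc$
  sorted[6] = b1d2dbcbdc$30d2
  sorted[7] = bcbdc$30d2b1d2d
  sorted[8] = bdc$30d2b1d2dbc
  sorted[9] = c$30d2b1d2dbcbd
  sorted[10] = cbdc$30d2b1d2db
  sorted[11] = d2b1d2dbcbdc$30
  sorted[12] = d2dbcbdc$30d2b1
  sorted[13] = dbcbdc$30d2b1d2
  sorted[14] = dc$30d2b1d2dbcb
sorted[8] = bdc$30d2b1d2dbc

Answer: bdc$30d2b1d2dbc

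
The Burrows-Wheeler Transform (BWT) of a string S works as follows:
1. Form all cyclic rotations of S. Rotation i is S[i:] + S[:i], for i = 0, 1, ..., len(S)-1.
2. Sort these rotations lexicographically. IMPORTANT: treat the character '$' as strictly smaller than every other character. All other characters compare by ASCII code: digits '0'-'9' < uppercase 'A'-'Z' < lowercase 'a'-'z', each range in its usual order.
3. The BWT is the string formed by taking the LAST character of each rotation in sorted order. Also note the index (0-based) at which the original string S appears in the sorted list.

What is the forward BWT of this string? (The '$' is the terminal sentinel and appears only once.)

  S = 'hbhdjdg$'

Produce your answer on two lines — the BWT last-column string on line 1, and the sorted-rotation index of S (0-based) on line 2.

Answer: ghjhd$bd
5

Derivation:
All 8 rotations (rotation i = S[i:]+S[:i]):
  rot[0] = hbhdjdg$
  rot[1] = bhdjdg$h
  rot[2] = hdjdg$hb
  rot[3] = djdg$hbh
  rot[4] = jdg$hbhd
  rot[5] = dg$hbhdj
  rot[6] = g$hbhdjd
  rot[7] = $hbhdjdg
Sorted (with $ < everything):
  sorted[0] = $hbhdjdg  (last char: 'g')
  sorted[1] = bhdjdg$h  (last char: 'h')
  sorted[2] = dg$hbhdj  (last char: 'j')
  sorted[3] = djdg$hbh  (last char: 'h')
  sorted[4] = g$hbhdjd  (last char: 'd')
  sorted[5] = hbhdjdg$  (last char: '$')
  sorted[6] = hdjdg$hb  (last char: 'b')
  sorted[7] = jdg$hbhd  (last char: 'd')
Last column: ghjhd$bd
Original string S is at sorted index 5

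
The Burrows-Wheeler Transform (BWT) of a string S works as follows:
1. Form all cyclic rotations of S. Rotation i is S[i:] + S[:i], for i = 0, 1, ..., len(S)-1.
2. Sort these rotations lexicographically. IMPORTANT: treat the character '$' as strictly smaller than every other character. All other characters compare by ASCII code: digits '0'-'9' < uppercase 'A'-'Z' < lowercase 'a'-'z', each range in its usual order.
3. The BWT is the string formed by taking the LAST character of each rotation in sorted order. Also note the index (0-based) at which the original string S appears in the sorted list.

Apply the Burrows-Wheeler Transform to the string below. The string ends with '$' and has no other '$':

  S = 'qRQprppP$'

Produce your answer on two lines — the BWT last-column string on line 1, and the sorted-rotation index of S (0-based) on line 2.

Answer: PpRqprQ$p
7

Derivation:
All 9 rotations (rotation i = S[i:]+S[:i]):
  rot[0] = qRQprppP$
  rot[1] = RQprppP$q
  rot[2] = QprppP$qR
  rot[3] = prppP$qRQ
  rot[4] = rppP$qRQp
  rot[5] = ppP$qRQpr
  rot[6] = pP$qRQprp
  rot[7] = P$qRQprpp
  rot[8] = $qRQprppP
Sorted (with $ < everything):
  sorted[0] = $qRQprppP  (last char: 'P')
  sorted[1] = P$qRQprpp  (last char: 'p')
  sorted[2] = QprppP$qR  (last char: 'R')
  sorted[3] = RQprppP$q  (last char: 'q')
  sorted[4] = pP$qRQprp  (last char: 'p')
  sorted[5] = ppP$qRQpr  (last char: 'r')
  sorted[6] = prppP$qRQ  (last char: 'Q')
  sorted[7] = qRQprppP$  (last char: '$')
  sorted[8] = rppP$qRQp  (last char: 'p')
Last column: PpRqprQ$p
Original string S is at sorted index 7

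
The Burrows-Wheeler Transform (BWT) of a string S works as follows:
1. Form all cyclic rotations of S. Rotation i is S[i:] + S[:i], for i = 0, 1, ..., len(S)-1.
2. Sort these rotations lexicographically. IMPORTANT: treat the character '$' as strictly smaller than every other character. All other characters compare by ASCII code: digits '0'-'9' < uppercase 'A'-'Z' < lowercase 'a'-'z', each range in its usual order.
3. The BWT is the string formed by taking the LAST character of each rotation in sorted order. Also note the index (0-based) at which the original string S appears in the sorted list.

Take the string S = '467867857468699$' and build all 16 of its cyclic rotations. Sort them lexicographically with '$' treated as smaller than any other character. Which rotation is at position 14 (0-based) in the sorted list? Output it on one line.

All 16 rotations (rotation i = S[i:]+S[:i]):
  rot[0] = 467867857468699$
  rot[1] = 67867857468699$4
  rot[2] = 7867857468699$46
  rot[3] = 867857468699$467
  rot[4] = 67857468699$4678
  rot[5] = 7857468699$46786
  rot[6] = 857468699$467867
  rot[7] = 57468699$4678678
  rot[8] = 7468699$46786785
  rot[9] = 468699$467867857
  rot[10] = 68699$4678678574
  rot[11] = 8699$46786785746
  rot[12] = 699$467867857468
  rot[13] = 99$4678678574686
  rot[14] = 9$46786785746869
  rot[15] = $467867857468699
Sorted (with $ < everything):
  sorted[0] = $467867857468699
  sorted[1] = 467867857468699$
  sorted[2] = 468699$467867857
  sorted[3] = 57468699$4678678
  sorted[4] = 67857468699$4678
  sorted[5] = 67867857468699$4
  sorted[6] = 68699$4678678574
  sorted[7] = 699$467867857468
  sorted[8] = 7468699$46786785
  sorted[9] = 7857468699$46786
  sorted[10] = 7867857468699$46
  sorted[11] = 857468699$467867
  sorted[12] = 867857468699$467
  sorted[13] = 8699$46786785746
  sorted[14] = 9$46786785746869
  sorted[15] = 99$4678678574686
sorted[14] = 9$46786785746869

Answer: 9$46786785746869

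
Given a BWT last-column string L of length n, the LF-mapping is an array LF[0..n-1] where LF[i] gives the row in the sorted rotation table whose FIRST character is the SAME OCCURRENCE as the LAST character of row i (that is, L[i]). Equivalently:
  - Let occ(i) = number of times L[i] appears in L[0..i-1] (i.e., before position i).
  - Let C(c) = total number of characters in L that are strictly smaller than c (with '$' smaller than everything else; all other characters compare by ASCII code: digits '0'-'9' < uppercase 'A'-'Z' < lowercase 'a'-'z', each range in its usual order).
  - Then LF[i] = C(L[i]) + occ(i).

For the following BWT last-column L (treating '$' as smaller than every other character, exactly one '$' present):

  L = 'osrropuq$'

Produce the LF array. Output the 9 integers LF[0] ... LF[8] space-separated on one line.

Char counts: '$':1, 'o':2, 'p':1, 'q':1, 'r':2, 's':1, 'u':1
C (first-col start): C('$')=0, C('o')=1, C('p')=3, C('q')=4, C('r')=5, C('s')=7, C('u')=8
L[0]='o': occ=0, LF[0]=C('o')+0=1+0=1
L[1]='s': occ=0, LF[1]=C('s')+0=7+0=7
L[2]='r': occ=0, LF[2]=C('r')+0=5+0=5
L[3]='r': occ=1, LF[3]=C('r')+1=5+1=6
L[4]='o': occ=1, LF[4]=C('o')+1=1+1=2
L[5]='p': occ=0, LF[5]=C('p')+0=3+0=3
L[6]='u': occ=0, LF[6]=C('u')+0=8+0=8
L[7]='q': occ=0, LF[7]=C('q')+0=4+0=4
L[8]='$': occ=0, LF[8]=C('$')+0=0+0=0

Answer: 1 7 5 6 2 3 8 4 0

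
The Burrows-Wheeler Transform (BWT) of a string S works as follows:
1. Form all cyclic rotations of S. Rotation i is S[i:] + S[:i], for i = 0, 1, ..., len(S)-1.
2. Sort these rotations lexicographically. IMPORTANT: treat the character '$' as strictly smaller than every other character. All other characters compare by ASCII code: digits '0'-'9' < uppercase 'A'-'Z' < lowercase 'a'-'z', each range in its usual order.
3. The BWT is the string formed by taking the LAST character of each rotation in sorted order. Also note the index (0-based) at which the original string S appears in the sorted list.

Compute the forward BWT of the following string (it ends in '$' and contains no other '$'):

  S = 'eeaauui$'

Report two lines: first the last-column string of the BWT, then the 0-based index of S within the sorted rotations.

Answer: ieae$uua
4

Derivation:
All 8 rotations (rotation i = S[i:]+S[:i]):
  rot[0] = eeaauui$
  rot[1] = eaauui$e
  rot[2] = aauui$ee
  rot[3] = auui$eea
  rot[4] = uui$eeaa
  rot[5] = ui$eeaau
  rot[6] = i$eeaauu
  rot[7] = $eeaauui
Sorted (with $ < everything):
  sorted[0] = $eeaauui  (last char: 'i')
  sorted[1] = aauui$ee  (last char: 'e')
  sorted[2] = auui$eea  (last char: 'a')
  sorted[3] = eaauui$e  (last char: 'e')
  sorted[4] = eeaauui$  (last char: '$')
  sorted[5] = i$eeaauu  (last char: 'u')
  sorted[6] = ui$eeaau  (last char: 'u')
  sorted[7] = uui$eeaa  (last char: 'a')
Last column: ieae$uua
Original string S is at sorted index 4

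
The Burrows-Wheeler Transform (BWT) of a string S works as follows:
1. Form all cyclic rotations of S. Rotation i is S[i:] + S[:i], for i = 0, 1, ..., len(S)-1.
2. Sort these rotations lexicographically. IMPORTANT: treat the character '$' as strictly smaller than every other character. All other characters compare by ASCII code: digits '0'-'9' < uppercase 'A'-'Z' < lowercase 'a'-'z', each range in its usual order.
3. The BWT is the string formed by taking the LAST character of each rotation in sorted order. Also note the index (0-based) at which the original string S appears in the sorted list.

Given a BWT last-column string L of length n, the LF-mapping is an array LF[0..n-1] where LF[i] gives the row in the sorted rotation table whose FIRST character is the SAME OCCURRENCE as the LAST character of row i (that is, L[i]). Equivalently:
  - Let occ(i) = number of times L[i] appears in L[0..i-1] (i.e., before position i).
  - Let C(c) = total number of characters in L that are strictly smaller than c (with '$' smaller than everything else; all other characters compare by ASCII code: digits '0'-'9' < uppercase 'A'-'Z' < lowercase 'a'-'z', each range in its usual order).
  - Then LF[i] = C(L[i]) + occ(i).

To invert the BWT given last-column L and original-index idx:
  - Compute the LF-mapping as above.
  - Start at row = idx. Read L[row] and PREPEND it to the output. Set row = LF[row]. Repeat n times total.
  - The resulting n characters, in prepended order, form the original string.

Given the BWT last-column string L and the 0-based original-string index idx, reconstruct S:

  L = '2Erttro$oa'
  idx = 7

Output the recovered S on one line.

Answer: rotatorE2$

Derivation:
LF mapping: 1 2 6 8 9 7 4 0 5 3
Walk LF starting at row 7, prepending L[row]:
  step 1: row=7, L[7]='$', prepend. Next row=LF[7]=0
  step 2: row=0, L[0]='2', prepend. Next row=LF[0]=1
  step 3: row=1, L[1]='E', prepend. Next row=LF[1]=2
  step 4: row=2, L[2]='r', prepend. Next row=LF[2]=6
  step 5: row=6, L[6]='o', prepend. Next row=LF[6]=4
  step 6: row=4, L[4]='t', prepend. Next row=LF[4]=9
  step 7: row=9, L[9]='a', prepend. Next row=LF[9]=3
  step 8: row=3, L[3]='t', prepend. Next row=LF[3]=8
  step 9: row=8, L[8]='o', prepend. Next row=LF[8]=5
  step 10: row=5, L[5]='r', prepend. Next row=LF[5]=7
Reversed output: rotatorE2$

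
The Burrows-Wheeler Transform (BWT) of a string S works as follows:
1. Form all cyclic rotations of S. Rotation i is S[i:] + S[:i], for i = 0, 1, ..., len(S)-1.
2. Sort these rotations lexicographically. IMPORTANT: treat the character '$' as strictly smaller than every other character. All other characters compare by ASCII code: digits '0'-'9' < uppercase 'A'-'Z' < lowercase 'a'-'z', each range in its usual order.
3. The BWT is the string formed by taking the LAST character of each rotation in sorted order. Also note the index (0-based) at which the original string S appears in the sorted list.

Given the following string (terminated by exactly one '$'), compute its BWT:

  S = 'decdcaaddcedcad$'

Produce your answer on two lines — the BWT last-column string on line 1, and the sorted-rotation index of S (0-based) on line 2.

All 16 rotations (rotation i = S[i:]+S[:i]):
  rot[0] = decdcaaddcedcad$
  rot[1] = ecdcaaddcedcad$d
  rot[2] = cdcaaddcedcad$de
  rot[3] = dcaaddcedcad$dec
  rot[4] = caaddcedcad$decd
  rot[5] = aaddcedcad$decdc
  rot[6] = addcedcad$decdca
  rot[7] = ddcedcad$decdcaa
  rot[8] = dcedcad$decdcaad
  rot[9] = cedcad$decdcaadd
  rot[10] = edcad$decdcaaddc
  rot[11] = dcad$decdcaaddce
  rot[12] = cad$decdcaaddced
  rot[13] = ad$decdcaaddcedc
  rot[14] = d$decdcaaddcedca
  rot[15] = $decdcaaddcedcad
Sorted (with $ < everything):
  sorted[0] = $decdcaaddcedcad  (last char: 'd')
  sorted[1] = aaddcedcad$decdc  (last char: 'c')
  sorted[2] = ad$decdcaaddcedc  (last char: 'c')
  sorted[3] = addcedcad$decdca  (last char: 'a')
  sorted[4] = caaddcedcad$decd  (last char: 'd')
  sorted[5] = cad$decdcaaddced  (last char: 'd')
  sorted[6] = cdcaaddcedcad$de  (last char: 'e')
  sorted[7] = cedcad$decdcaadd  (last char: 'd')
  sorted[8] = d$decdcaaddcedca  (last char: 'a')
  sorted[9] = dcaaddcedcad$dec  (last char: 'c')
  sorted[10] = dcad$decdcaaddce  (last char: 'e')
  sorted[11] = dcedcad$decdcaad  (last char: 'd')
  sorted[12] = ddcedcad$decdcaa  (last char: 'a')
  sorted[13] = decdcaaddcedcad$  (last char: '$')
  sorted[14] = ecdcaaddcedcad$d  (last char: 'd')
  sorted[15] = edcad$decdcaaddc  (last char: 'c')
Last column: dccaddedaceda$dc
Original string S is at sorted index 13

Answer: dccaddedaceda$dc
13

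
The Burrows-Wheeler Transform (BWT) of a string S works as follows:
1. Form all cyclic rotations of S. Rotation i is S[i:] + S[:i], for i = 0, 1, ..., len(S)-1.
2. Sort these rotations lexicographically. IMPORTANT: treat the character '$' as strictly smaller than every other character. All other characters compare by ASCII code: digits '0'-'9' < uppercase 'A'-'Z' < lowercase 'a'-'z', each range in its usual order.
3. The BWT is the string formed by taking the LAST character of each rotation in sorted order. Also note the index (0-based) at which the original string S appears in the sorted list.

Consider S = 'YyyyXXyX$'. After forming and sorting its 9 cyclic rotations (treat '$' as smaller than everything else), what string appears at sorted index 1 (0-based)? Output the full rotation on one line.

All 9 rotations (rotation i = S[i:]+S[:i]):
  rot[0] = YyyyXXyX$
  rot[1] = yyyXXyX$Y
  rot[2] = yyXXyX$Yy
  rot[3] = yXXyX$Yyy
  rot[4] = XXyX$Yyyy
  rot[5] = XyX$YyyyX
  rot[6] = yX$YyyyXX
  rot[7] = X$YyyyXXy
  rot[8] = $YyyyXXyX
Sorted (with $ < everything):
  sorted[0] = $YyyyXXyX
  sorted[1] = X$YyyyXXy
  sorted[2] = XXyX$Yyyy
  sorted[3] = XyX$YyyyX
  sorted[4] = YyyyXXyX$
  sorted[5] = yX$YyyyXX
  sorted[6] = yXXyX$Yyy
  sorted[7] = yyXXyX$Yy
  sorted[8] = yyyXXyX$Y
sorted[1] = X$YyyyXXy

Answer: X$YyyyXXy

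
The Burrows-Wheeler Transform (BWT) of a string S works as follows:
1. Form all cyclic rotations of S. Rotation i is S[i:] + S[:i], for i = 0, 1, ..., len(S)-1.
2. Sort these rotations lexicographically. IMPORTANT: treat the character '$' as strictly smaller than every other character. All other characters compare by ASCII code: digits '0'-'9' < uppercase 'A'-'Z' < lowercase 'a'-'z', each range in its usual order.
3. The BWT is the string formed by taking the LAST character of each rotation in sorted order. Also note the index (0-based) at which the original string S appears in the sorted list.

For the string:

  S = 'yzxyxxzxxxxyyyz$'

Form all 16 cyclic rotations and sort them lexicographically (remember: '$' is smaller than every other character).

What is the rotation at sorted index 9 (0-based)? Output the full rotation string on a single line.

All 16 rotations (rotation i = S[i:]+S[:i]):
  rot[0] = yzxyxxzxxxxyyyz$
  rot[1] = zxyxxzxxxxyyyz$y
  rot[2] = xyxxzxxxxyyyz$yz
  rot[3] = yxxzxxxxyyyz$yzx
  rot[4] = xxzxxxxyyyz$yzxy
  rot[5] = xzxxxxyyyz$yzxyx
  rot[6] = zxxxxyyyz$yzxyxx
  rot[7] = xxxxyyyz$yzxyxxz
  rot[8] = xxxyyyz$yzxyxxzx
  rot[9] = xxyyyz$yzxyxxzxx
  rot[10] = xyyyz$yzxyxxzxxx
  rot[11] = yyyz$yzxyxxzxxxx
  rot[12] = yyz$yzxyxxzxxxxy
  rot[13] = yz$yzxyxxzxxxxyy
  rot[14] = z$yzxyxxzxxxxyyy
  rot[15] = $yzxyxxzxxxxyyyz
Sorted (with $ < everything):
  sorted[0] = $yzxyxxzxxxxyyyz
  sorted[1] = xxxxyyyz$yzxyxxz
  sorted[2] = xxxyyyz$yzxyxxzx
  sorted[3] = xxyyyz$yzxyxxzxx
  sorted[4] = xxzxxxxyyyz$yzxy
  sorted[5] = xyxxzxxxxyyyz$yz
  sorted[6] = xyyyz$yzxyxxzxxx
  sorted[7] = xzxxxxyyyz$yzxyx
  sorted[8] = yxxzxxxxyyyz$yzx
  sorted[9] = yyyz$yzxyxxzxxxx
  sorted[10] = yyz$yzxyxxzxxxxy
  sorted[11] = yz$yzxyxxzxxxxyy
  sorted[12] = yzxyxxzxxxxyyyz$
  sorted[13] = z$yzxyxxzxxxxyyy
  sorted[14] = zxxxxyyyz$yzxyxx
  sorted[15] = zxyxxzxxxxyyyz$y
sorted[9] = yyyz$yzxyxxzxxxx

Answer: yyyz$yzxyxxzxxxx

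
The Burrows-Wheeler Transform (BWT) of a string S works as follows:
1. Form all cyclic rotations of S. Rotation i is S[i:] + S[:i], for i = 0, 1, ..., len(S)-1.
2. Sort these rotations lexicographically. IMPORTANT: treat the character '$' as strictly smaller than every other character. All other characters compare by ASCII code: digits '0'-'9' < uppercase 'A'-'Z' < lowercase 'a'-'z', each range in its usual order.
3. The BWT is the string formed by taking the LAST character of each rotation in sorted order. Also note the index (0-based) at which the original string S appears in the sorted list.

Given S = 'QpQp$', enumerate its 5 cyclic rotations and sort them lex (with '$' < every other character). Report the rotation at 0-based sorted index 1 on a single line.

All 5 rotations (rotation i = S[i:]+S[:i]):
  rot[0] = QpQp$
  rot[1] = pQp$Q
  rot[2] = Qp$Qp
  rot[3] = p$QpQ
  rot[4] = $QpQp
Sorted (with $ < everything):
  sorted[0] = $QpQp
  sorted[1] = Qp$Qp
  sorted[2] = QpQp$
  sorted[3] = p$QpQ
  sorted[4] = pQp$Q
sorted[1] = Qp$Qp

Answer: Qp$Qp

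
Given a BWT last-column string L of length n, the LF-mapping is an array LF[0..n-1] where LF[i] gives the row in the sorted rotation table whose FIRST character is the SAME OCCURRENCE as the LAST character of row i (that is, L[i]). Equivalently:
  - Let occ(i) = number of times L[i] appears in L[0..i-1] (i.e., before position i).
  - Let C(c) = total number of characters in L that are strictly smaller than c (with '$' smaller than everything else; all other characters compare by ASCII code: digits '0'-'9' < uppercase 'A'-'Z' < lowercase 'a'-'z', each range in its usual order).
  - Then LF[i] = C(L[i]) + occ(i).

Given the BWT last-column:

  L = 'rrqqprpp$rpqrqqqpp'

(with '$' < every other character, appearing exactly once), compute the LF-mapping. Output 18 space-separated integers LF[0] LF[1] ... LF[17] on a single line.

Char counts: '$':1, 'p':6, 'q':6, 'r':5
C (first-col start): C('$')=0, C('p')=1, C('q')=7, C('r')=13
L[0]='r': occ=0, LF[0]=C('r')+0=13+0=13
L[1]='r': occ=1, LF[1]=C('r')+1=13+1=14
L[2]='q': occ=0, LF[2]=C('q')+0=7+0=7
L[3]='q': occ=1, LF[3]=C('q')+1=7+1=8
L[4]='p': occ=0, LF[4]=C('p')+0=1+0=1
L[5]='r': occ=2, LF[5]=C('r')+2=13+2=15
L[6]='p': occ=1, LF[6]=C('p')+1=1+1=2
L[7]='p': occ=2, LF[7]=C('p')+2=1+2=3
L[8]='$': occ=0, LF[8]=C('$')+0=0+0=0
L[9]='r': occ=3, LF[9]=C('r')+3=13+3=16
L[10]='p': occ=3, LF[10]=C('p')+3=1+3=4
L[11]='q': occ=2, LF[11]=C('q')+2=7+2=9
L[12]='r': occ=4, LF[12]=C('r')+4=13+4=17
L[13]='q': occ=3, LF[13]=C('q')+3=7+3=10
L[14]='q': occ=4, LF[14]=C('q')+4=7+4=11
L[15]='q': occ=5, LF[15]=C('q')+5=7+5=12
L[16]='p': occ=4, LF[16]=C('p')+4=1+4=5
L[17]='p': occ=5, LF[17]=C('p')+5=1+5=6

Answer: 13 14 7 8 1 15 2 3 0 16 4 9 17 10 11 12 5 6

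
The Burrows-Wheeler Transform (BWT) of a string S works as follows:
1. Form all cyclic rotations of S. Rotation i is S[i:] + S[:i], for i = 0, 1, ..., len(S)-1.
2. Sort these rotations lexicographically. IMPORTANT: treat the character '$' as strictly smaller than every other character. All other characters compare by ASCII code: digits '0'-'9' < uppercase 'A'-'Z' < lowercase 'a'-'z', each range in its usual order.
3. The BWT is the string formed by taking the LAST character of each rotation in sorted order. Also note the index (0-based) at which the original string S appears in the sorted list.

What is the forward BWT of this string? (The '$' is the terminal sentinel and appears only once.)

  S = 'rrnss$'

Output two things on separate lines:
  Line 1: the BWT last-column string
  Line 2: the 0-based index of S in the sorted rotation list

All 6 rotations (rotation i = S[i:]+S[:i]):
  rot[0] = rrnss$
  rot[1] = rnss$r
  rot[2] = nss$rr
  rot[3] = ss$rrn
  rot[4] = s$rrns
  rot[5] = $rrnss
Sorted (with $ < everything):
  sorted[0] = $rrnss  (last char: 's')
  sorted[1] = nss$rr  (last char: 'r')
  sorted[2] = rnss$r  (last char: 'r')
  sorted[3] = rrnss$  (last char: '$')
  sorted[4] = s$rrns  (last char: 's')
  sorted[5] = ss$rrn  (last char: 'n')
Last column: srr$sn
Original string S is at sorted index 3

Answer: srr$sn
3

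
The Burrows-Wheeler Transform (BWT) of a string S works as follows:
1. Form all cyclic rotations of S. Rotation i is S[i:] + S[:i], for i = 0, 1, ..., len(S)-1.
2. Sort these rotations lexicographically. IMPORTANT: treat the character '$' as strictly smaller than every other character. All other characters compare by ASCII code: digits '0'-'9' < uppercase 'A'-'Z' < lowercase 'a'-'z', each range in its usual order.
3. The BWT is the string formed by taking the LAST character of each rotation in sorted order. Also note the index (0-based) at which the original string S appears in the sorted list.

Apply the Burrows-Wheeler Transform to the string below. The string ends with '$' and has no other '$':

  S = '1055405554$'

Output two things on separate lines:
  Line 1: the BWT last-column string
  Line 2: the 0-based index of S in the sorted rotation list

All 11 rotations (rotation i = S[i:]+S[:i]):
  rot[0] = 1055405554$
  rot[1] = 055405554$1
  rot[2] = 55405554$10
  rot[3] = 5405554$105
  rot[4] = 405554$1055
  rot[5] = 05554$10554
  rot[6] = 5554$105540
  rot[7] = 554$1055405
  rot[8] = 54$10554055
  rot[9] = 4$105540555
  rot[10] = $1055405554
Sorted (with $ < everything):
  sorted[0] = $1055405554  (last char: '4')
  sorted[1] = 055405554$1  (last char: '1')
  sorted[2] = 05554$10554  (last char: '4')
  sorted[3] = 1055405554$  (last char: '$')
  sorted[4] = 4$105540555  (last char: '5')
  sorted[5] = 405554$1055  (last char: '5')
  sorted[6] = 54$10554055  (last char: '5')
  sorted[7] = 5405554$105  (last char: '5')
  sorted[8] = 554$1055405  (last char: '5')
  sorted[9] = 55405554$10  (last char: '0')
  sorted[10] = 5554$105540  (last char: '0')
Last column: 414$5555500
Original string S is at sorted index 3

Answer: 414$5555500
3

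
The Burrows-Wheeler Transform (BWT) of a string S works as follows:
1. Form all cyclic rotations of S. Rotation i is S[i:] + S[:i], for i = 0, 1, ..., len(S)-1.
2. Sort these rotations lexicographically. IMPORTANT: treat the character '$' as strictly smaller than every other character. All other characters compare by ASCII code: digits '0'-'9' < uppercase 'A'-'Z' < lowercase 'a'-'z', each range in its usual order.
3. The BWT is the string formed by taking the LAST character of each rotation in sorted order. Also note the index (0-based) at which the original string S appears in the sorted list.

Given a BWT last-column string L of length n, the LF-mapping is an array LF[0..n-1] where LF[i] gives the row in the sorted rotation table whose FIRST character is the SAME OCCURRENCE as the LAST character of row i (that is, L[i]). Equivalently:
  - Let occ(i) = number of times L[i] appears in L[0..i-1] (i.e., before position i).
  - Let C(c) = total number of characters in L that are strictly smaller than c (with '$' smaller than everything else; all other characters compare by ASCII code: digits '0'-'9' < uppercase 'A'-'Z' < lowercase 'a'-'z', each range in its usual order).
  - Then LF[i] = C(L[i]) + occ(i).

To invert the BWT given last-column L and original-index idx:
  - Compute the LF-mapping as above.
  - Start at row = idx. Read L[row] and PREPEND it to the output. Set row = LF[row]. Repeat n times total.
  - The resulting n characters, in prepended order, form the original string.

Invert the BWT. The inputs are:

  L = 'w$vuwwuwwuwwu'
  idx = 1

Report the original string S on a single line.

LF mapping: 6 0 5 1 7 8 2 9 10 3 11 12 4
Walk LF starting at row 1, prepending L[row]:
  step 1: row=1, L[1]='$', prepend. Next row=LF[1]=0
  step 2: row=0, L[0]='w', prepend. Next row=LF[0]=6
  step 3: row=6, L[6]='u', prepend. Next row=LF[6]=2
  step 4: row=2, L[2]='v', prepend. Next row=LF[2]=5
  step 5: row=5, L[5]='w', prepend. Next row=LF[5]=8
  step 6: row=8, L[8]='w', prepend. Next row=LF[8]=10
  step 7: row=10, L[10]='w', prepend. Next row=LF[10]=11
  step 8: row=11, L[11]='w', prepend. Next row=LF[11]=12
  step 9: row=12, L[12]='u', prepend. Next row=LF[12]=4
  step 10: row=4, L[4]='w', prepend. Next row=LF[4]=7
  step 11: row=7, L[7]='w', prepend. Next row=LF[7]=9
  step 12: row=9, L[9]='u', prepend. Next row=LF[9]=3
  step 13: row=3, L[3]='u', prepend. Next row=LF[3]=1
Reversed output: uuwwuwwwwvuw$

Answer: uuwwuwwwwvuw$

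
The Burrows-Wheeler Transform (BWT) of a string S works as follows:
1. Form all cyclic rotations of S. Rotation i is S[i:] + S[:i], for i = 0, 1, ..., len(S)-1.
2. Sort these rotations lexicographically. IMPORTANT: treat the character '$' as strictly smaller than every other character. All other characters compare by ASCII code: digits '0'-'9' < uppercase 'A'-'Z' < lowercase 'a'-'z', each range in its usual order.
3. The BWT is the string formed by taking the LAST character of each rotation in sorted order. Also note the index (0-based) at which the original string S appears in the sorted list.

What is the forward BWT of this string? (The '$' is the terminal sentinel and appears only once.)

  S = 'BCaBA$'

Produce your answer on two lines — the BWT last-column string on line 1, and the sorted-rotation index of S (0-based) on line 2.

Answer: ABa$BC
3

Derivation:
All 6 rotations (rotation i = S[i:]+S[:i]):
  rot[0] = BCaBA$
  rot[1] = CaBA$B
  rot[2] = aBA$BC
  rot[3] = BA$BCa
  rot[4] = A$BCaB
  rot[5] = $BCaBA
Sorted (with $ < everything):
  sorted[0] = $BCaBA  (last char: 'A')
  sorted[1] = A$BCaB  (last char: 'B')
  sorted[2] = BA$BCa  (last char: 'a')
  sorted[3] = BCaBA$  (last char: '$')
  sorted[4] = CaBA$B  (last char: 'B')
  sorted[5] = aBA$BC  (last char: 'C')
Last column: ABa$BC
Original string S is at sorted index 3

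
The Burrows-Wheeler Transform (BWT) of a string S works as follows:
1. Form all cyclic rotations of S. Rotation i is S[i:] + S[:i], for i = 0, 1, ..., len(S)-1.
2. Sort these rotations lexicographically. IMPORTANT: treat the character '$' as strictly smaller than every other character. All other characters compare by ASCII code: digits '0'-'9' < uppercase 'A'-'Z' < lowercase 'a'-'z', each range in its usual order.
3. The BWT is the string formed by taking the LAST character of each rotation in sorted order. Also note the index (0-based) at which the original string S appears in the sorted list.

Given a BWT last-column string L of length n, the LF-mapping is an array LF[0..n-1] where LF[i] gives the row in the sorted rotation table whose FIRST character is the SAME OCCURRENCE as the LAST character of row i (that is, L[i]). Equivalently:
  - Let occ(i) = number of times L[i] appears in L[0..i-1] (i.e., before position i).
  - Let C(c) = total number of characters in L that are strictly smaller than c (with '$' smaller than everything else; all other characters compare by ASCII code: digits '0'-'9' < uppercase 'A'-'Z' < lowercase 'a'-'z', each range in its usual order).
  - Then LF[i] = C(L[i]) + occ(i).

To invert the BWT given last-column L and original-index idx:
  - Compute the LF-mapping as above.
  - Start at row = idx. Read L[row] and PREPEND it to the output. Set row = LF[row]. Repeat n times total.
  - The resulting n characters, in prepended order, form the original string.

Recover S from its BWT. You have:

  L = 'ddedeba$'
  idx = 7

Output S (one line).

LF mapping: 3 4 6 5 7 2 1 0
Walk LF starting at row 7, prepending L[row]:
  step 1: row=7, L[7]='$', prepend. Next row=LF[7]=0
  step 2: row=0, L[0]='d', prepend. Next row=LF[0]=3
  step 3: row=3, L[3]='d', prepend. Next row=LF[3]=5
  step 4: row=5, L[5]='b', prepend. Next row=LF[5]=2
  step 5: row=2, L[2]='e', prepend. Next row=LF[2]=6
  step 6: row=6, L[6]='a', prepend. Next row=LF[6]=1
  step 7: row=1, L[1]='d', prepend. Next row=LF[1]=4
  step 8: row=4, L[4]='e', prepend. Next row=LF[4]=7
Reversed output: edaebdd$

Answer: edaebdd$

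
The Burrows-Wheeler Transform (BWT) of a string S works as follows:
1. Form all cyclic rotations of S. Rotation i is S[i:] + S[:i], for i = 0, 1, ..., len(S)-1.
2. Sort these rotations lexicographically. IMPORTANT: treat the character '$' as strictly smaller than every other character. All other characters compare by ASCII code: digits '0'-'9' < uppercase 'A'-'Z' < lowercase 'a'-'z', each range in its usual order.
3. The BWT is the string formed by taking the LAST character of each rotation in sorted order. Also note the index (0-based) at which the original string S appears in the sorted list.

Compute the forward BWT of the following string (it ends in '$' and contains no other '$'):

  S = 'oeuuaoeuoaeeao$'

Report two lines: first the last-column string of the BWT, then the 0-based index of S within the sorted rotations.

All 15 rotations (rotation i = S[i:]+S[:i]):
  rot[0] = oeuuaoeuoaeeao$
  rot[1] = euuaoeuoaeeao$o
  rot[2] = uuaoeuoaeeao$oe
  rot[3] = uaoeuoaeeao$oeu
  rot[4] = aoeuoaeeao$oeuu
  rot[5] = oeuoaeeao$oeuua
  rot[6] = euoaeeao$oeuuao
  rot[7] = uoaeeao$oeuuaoe
  rot[8] = oaeeao$oeuuaoeu
  rot[9] = aeeao$oeuuaoeuo
  rot[10] = eeao$oeuuaoeuoa
  rot[11] = eao$oeuuaoeuoae
  rot[12] = ao$oeuuaoeuoaee
  rot[13] = o$oeuuaoeuoaeea
  rot[14] = $oeuuaoeuoaeeao
Sorted (with $ < everything):
  sorted[0] = $oeuuaoeuoaeeao  (last char: 'o')
  sorted[1] = aeeao$oeuuaoeuo  (last char: 'o')
  sorted[2] = ao$oeuuaoeuoaee  (last char: 'e')
  sorted[3] = aoeuoaeeao$oeuu  (last char: 'u')
  sorted[4] = eao$oeuuaoeuoae  (last char: 'e')
  sorted[5] = eeao$oeuuaoeuoa  (last char: 'a')
  sorted[6] = euoaeeao$oeuuao  (last char: 'o')
  sorted[7] = euuaoeuoaeeao$o  (last char: 'o')
  sorted[8] = o$oeuuaoeuoaeea  (last char: 'a')
  sorted[9] = oaeeao$oeuuaoeu  (last char: 'u')
  sorted[10] = oeuoaeeao$oeuua  (last char: 'a')
  sorted[11] = oeuuaoeuoaeeao$  (last char: '$')
  sorted[12] = uaoeuoaeeao$oeu  (last char: 'u')
  sorted[13] = uoaeeao$oeuuaoe  (last char: 'e')
  sorted[14] = uuaoeuoaeeao$oe  (last char: 'e')
Last column: ooeueaooaua$uee
Original string S is at sorted index 11

Answer: ooeueaooaua$uee
11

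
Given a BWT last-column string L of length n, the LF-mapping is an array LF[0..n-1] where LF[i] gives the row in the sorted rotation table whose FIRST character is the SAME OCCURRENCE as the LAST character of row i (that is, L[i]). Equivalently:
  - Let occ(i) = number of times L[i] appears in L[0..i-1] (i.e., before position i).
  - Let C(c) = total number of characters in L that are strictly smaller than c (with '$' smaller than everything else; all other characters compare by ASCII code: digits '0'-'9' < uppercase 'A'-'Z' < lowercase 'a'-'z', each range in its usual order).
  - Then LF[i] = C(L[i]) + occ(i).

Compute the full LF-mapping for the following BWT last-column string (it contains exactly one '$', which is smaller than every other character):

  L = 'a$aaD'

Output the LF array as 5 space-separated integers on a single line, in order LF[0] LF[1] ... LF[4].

Answer: 2 0 3 4 1

Derivation:
Char counts: '$':1, 'D':1, 'a':3
C (first-col start): C('$')=0, C('D')=1, C('a')=2
L[0]='a': occ=0, LF[0]=C('a')+0=2+0=2
L[1]='$': occ=0, LF[1]=C('$')+0=0+0=0
L[2]='a': occ=1, LF[2]=C('a')+1=2+1=3
L[3]='a': occ=2, LF[3]=C('a')+2=2+2=4
L[4]='D': occ=0, LF[4]=C('D')+0=1+0=1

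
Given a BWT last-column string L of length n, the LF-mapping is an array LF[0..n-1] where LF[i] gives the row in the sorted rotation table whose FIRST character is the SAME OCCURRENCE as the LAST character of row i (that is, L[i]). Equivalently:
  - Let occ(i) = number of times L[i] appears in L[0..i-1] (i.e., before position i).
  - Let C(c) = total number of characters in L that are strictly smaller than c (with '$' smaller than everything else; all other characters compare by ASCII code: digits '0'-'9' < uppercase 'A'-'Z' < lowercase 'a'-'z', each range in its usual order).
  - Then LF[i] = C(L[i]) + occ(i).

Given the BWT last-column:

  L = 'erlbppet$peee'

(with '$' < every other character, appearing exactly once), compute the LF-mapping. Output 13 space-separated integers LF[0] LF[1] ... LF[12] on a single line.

Answer: 2 11 7 1 8 9 3 12 0 10 4 5 6

Derivation:
Char counts: '$':1, 'b':1, 'e':5, 'l':1, 'p':3, 'r':1, 't':1
C (first-col start): C('$')=0, C('b')=1, C('e')=2, C('l')=7, C('p')=8, C('r')=11, C('t')=12
L[0]='e': occ=0, LF[0]=C('e')+0=2+0=2
L[1]='r': occ=0, LF[1]=C('r')+0=11+0=11
L[2]='l': occ=0, LF[2]=C('l')+0=7+0=7
L[3]='b': occ=0, LF[3]=C('b')+0=1+0=1
L[4]='p': occ=0, LF[4]=C('p')+0=8+0=8
L[5]='p': occ=1, LF[5]=C('p')+1=8+1=9
L[6]='e': occ=1, LF[6]=C('e')+1=2+1=3
L[7]='t': occ=0, LF[7]=C('t')+0=12+0=12
L[8]='$': occ=0, LF[8]=C('$')+0=0+0=0
L[9]='p': occ=2, LF[9]=C('p')+2=8+2=10
L[10]='e': occ=2, LF[10]=C('e')+2=2+2=4
L[11]='e': occ=3, LF[11]=C('e')+3=2+3=5
L[12]='e': occ=4, LF[12]=C('e')+4=2+4=6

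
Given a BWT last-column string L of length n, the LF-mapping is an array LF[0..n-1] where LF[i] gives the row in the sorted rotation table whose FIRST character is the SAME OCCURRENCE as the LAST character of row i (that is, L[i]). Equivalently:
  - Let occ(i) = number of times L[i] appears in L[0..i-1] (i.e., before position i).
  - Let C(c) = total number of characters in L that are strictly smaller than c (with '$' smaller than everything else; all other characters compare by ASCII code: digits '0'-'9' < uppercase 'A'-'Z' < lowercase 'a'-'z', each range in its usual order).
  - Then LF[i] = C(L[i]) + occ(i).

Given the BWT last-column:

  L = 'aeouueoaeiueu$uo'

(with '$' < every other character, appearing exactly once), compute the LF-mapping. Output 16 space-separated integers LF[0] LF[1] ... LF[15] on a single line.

Char counts: '$':1, 'a':2, 'e':4, 'i':1, 'o':3, 'u':5
C (first-col start): C('$')=0, C('a')=1, C('e')=3, C('i')=7, C('o')=8, C('u')=11
L[0]='a': occ=0, LF[0]=C('a')+0=1+0=1
L[1]='e': occ=0, LF[1]=C('e')+0=3+0=3
L[2]='o': occ=0, LF[2]=C('o')+0=8+0=8
L[3]='u': occ=0, LF[3]=C('u')+0=11+0=11
L[4]='u': occ=1, LF[4]=C('u')+1=11+1=12
L[5]='e': occ=1, LF[5]=C('e')+1=3+1=4
L[6]='o': occ=1, LF[6]=C('o')+1=8+1=9
L[7]='a': occ=1, LF[7]=C('a')+1=1+1=2
L[8]='e': occ=2, LF[8]=C('e')+2=3+2=5
L[9]='i': occ=0, LF[9]=C('i')+0=7+0=7
L[10]='u': occ=2, LF[10]=C('u')+2=11+2=13
L[11]='e': occ=3, LF[11]=C('e')+3=3+3=6
L[12]='u': occ=3, LF[12]=C('u')+3=11+3=14
L[13]='$': occ=0, LF[13]=C('$')+0=0+0=0
L[14]='u': occ=4, LF[14]=C('u')+4=11+4=15
L[15]='o': occ=2, LF[15]=C('o')+2=8+2=10

Answer: 1 3 8 11 12 4 9 2 5 7 13 6 14 0 15 10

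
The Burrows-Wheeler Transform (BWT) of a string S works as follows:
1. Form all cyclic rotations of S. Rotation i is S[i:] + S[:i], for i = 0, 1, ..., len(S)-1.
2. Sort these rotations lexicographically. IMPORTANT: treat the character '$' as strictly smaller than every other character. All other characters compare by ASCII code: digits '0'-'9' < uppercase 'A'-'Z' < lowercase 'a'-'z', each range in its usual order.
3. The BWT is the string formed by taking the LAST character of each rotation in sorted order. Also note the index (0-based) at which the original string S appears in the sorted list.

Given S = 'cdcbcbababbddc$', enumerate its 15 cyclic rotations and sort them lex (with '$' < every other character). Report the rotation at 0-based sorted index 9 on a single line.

Answer: cbababbddc$cdcb

Derivation:
All 15 rotations (rotation i = S[i:]+S[:i]):
  rot[0] = cdcbcbababbddc$
  rot[1] = dcbcbababbddc$c
  rot[2] = cbcbababbddc$cd
  rot[3] = bcbababbddc$cdc
  rot[4] = cbababbddc$cdcb
  rot[5] = bababbddc$cdcbc
  rot[6] = ababbddc$cdcbcb
  rot[7] = babbddc$cdcbcba
  rot[8] = abbddc$cdcbcbab
  rot[9] = bbddc$cdcbcbaba
  rot[10] = bddc$cdcbcbabab
  rot[11] = ddc$cdcbcbababb
  rot[12] = dc$cdcbcbababbd
  rot[13] = c$cdcbcbababbdd
  rot[14] = $cdcbcbababbddc
Sorted (with $ < everything):
  sorted[0] = $cdcbcbababbddc
  sorted[1] = ababbddc$cdcbcb
  sorted[2] = abbddc$cdcbcbab
  sorted[3] = bababbddc$cdcbc
  sorted[4] = babbddc$cdcbcba
  sorted[5] = bbddc$cdcbcbaba
  sorted[6] = bcbababbddc$cdc
  sorted[7] = bddc$cdcbcbabab
  sorted[8] = c$cdcbcbababbdd
  sorted[9] = cbababbddc$cdcb
  sorted[10] = cbcbababbddc$cd
  sorted[11] = cdcbcbababbddc$
  sorted[12] = dc$cdcbcbababbd
  sorted[13] = dcbcbababbddc$c
  sorted[14] = ddc$cdcbcbababb
sorted[9] = cbababbddc$cdcb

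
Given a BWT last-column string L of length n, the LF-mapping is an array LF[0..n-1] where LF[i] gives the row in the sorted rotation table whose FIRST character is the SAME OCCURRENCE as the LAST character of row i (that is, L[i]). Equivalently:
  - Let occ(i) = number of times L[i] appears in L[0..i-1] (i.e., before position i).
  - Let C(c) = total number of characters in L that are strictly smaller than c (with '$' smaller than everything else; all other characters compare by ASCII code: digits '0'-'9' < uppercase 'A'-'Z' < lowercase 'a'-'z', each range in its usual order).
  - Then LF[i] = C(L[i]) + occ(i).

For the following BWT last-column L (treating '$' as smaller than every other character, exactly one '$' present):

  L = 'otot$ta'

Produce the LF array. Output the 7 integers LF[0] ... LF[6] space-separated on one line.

Char counts: '$':1, 'a':1, 'o':2, 't':3
C (first-col start): C('$')=0, C('a')=1, C('o')=2, C('t')=4
L[0]='o': occ=0, LF[0]=C('o')+0=2+0=2
L[1]='t': occ=0, LF[1]=C('t')+0=4+0=4
L[2]='o': occ=1, LF[2]=C('o')+1=2+1=3
L[3]='t': occ=1, LF[3]=C('t')+1=4+1=5
L[4]='$': occ=0, LF[4]=C('$')+0=0+0=0
L[5]='t': occ=2, LF[5]=C('t')+2=4+2=6
L[6]='a': occ=0, LF[6]=C('a')+0=1+0=1

Answer: 2 4 3 5 0 6 1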